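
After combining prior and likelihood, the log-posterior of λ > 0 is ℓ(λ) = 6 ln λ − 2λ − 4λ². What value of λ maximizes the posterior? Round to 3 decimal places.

ℓ'(λ) = 6/λ − 2 − 8λ. Setting this to zero and multiplying by λ: 8λ² + 2λ − 6 = 0.
λ = (−2 + √(2² + 4·8·6)) / (2·8) = (−2 + √196) / 16 = (−2 + 14)/16 = 3/4.
ℓ''(λ) = −6/λ² − 8 < 0, confirming a maximum.

λ̂_MAP = 0.750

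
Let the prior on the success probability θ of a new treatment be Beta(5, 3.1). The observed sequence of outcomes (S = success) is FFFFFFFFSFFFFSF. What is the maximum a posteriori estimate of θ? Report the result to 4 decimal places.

θ̂_MAP = 0.2844

Prior: Beta(5, 3.1).
Data: 2 successes in 15 trials (from the sequence). The binomial likelihood contributes θ^2(1−θ)^13, so the posterior is Beta(5+2, 3.1+13) = Beta(7, 16.1).
For Beta(a, b) with a, b > 1 the mode is (a−1)/(a+b−2) = 6/21.1 ≈ 0.2844.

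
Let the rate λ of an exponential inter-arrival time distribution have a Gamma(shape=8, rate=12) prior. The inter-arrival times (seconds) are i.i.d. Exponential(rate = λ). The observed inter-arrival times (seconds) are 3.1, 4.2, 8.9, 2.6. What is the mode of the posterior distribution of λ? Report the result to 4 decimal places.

The Exponential(rate=λ) likelihood is ∝ λ^n e^(−λΣtᵢ). Here n = 4 and Σtᵢ = 3.1 + 4.2 + 8.9 + 2.6 = 18.8.
Posterior ∝ λ^7e^(−12λ) · λ^4e^(−18.8λ) = λ^11e^(−30.8λ), i.e. Gamma(12, 30.8).
Mode = (a−1)/b = 11/30.8 ≈ 0.3571.

λ̂_MAP = 0.3571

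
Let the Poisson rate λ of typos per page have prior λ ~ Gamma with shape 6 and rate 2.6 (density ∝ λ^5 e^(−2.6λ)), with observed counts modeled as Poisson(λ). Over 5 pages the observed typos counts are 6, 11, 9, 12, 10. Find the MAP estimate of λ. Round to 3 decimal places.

Σxᵢ = 6+11+9+12+10 = 48, with n = 5.
Posterior ∝ λ^5e^(−2.6λ) · λ^48e^(−5λ) = λ^53e^(−7.6λ), i.e. Gamma(shape=54, rate=7.6).
The mode of a Gamma(a, b) with a ≥ 1 (shape–rate) is (a−1)/b = 53/7.6 ≈ 6.974.

λ̂_MAP = 6.974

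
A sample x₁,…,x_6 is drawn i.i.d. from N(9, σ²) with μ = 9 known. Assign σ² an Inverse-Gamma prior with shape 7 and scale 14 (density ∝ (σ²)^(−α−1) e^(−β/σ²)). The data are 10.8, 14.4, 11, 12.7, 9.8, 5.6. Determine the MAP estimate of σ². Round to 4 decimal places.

σ̂²_MAP = 4.1041

Sum of squared deviations about the known mean: SS = (10.8−9)² + (14.4−9)² + (11−9)² + (12.7−9)² + (9.8−9)² + (5.6−9)² = 62.29.
The Normal likelihood contributes (σ²)^(−n/2) exp(−SS/(2σ²)), so the posterior is Inverse-Gamma(α + n/2, β + SS/2) = Inverse-Gamma(10, 45.145).
The mode of Inverse-Gamma(a, b) is b/(a+1) = 45.145/11 ≈ 4.1041.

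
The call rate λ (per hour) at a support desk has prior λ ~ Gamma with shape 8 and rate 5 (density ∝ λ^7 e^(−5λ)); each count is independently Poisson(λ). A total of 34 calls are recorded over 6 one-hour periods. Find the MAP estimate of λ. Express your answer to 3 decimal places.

Σxᵢ = 34, n = 6.
Posterior ∝ λ^7e^(−5λ) · λ^34e^(−6λ) = λ^41e^(−11λ), i.e. Gamma(shape=42, rate=11).
The mode of a Gamma(a, b) with a ≥ 1 (shape–rate) is (a−1)/b = 41/11 ≈ 3.727.

λ̂_MAP = 3.727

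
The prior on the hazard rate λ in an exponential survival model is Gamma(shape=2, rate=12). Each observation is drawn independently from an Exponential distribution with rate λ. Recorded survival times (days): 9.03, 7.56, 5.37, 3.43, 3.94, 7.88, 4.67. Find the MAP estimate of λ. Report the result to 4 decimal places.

λ̂_MAP = 0.1485

The Exponential(rate=λ) likelihood is ∝ λ^n e^(−λΣtᵢ). Here n = 7 and Σtᵢ = 9.03 + 7.56 + 5.37 + 3.43 + 3.94 + 7.88 + 4.67 = 41.88.
Posterior ∝ λe^(−12λ) · λ^7e^(−41.88λ) = λ^8e^(−53.88λ), i.e. Gamma(9, 53.88).
Mode = (a−1)/b = 8/53.88 ≈ 0.1485.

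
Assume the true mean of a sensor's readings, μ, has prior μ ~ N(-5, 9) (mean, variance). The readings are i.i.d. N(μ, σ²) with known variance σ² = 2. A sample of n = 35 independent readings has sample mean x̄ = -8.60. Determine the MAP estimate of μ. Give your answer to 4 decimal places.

n = 35, x̄ = -8.60.
For a Normal prior and Normal likelihood with known variance, the posterior is Normal; its mode equals its mean, the precision-weighted average.
Prior precision 1/σ₀² = 1/9; data precision n/σ² = 35/2 = 17.5.
μ̂ = ((1/9)·(-5) + 17.5·(-8.6)) / (1/9 + 17.5) = (-2719/18)/(317/18) = -2719/317 ≈ -8.5773.

μ̂_MAP = -8.5773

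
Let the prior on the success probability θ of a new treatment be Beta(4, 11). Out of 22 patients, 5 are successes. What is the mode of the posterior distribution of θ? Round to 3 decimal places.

θ̂_MAP = 0.229

Prior: Beta(4, 11).
Data: 5 successes in 22 trials. The binomial likelihood contributes θ^5(1−θ)^17, so the posterior is Beta(4+5, 11+17) = Beta(9, 28).
For Beta(a, b) with a, b > 1 the mode is (a−1)/(a+b−2) = 8/35 ≈ 0.229.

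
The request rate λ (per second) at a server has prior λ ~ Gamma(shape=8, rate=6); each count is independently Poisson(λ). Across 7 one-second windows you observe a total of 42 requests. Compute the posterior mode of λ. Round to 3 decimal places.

Σxᵢ = 42, n = 7.
Posterior ∝ λ^7e^(−6λ) · λ^42e^(−7λ) = λ^49e^(−13λ), i.e. Gamma(shape=50, rate=13).
The mode of a Gamma(a, b) with a ≥ 1 (shape–rate) is (a−1)/b = 49/13 ≈ 3.769.

λ̂_MAP = 3.769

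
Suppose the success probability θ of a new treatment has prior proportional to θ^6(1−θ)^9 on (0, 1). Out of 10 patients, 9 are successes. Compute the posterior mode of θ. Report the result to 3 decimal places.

θ̂_MAP = 0.600

The prior density ∝ θ^6(1−θ)^9 is the kernel of Beta(7, 10).
Data: 9 successes in 10 trials. The binomial likelihood contributes θ^9(1−θ)^1, so the posterior is Beta(7+9, 10+1) = Beta(16, 11).
For Beta(a, b) with a, b > 1 the mode is (a−1)/(a+b−2) = 15/25 ≈ 0.600.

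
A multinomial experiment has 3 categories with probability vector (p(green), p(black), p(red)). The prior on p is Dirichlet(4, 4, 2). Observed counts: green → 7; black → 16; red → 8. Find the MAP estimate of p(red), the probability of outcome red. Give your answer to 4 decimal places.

MAP estimate of p(red) = 0.2368

The posterior is Dirichlet(αᵢ + nᵢ) = Dirichlet(11, 20, 10).
For a Dirichlet(a₁,…,a_K) with all aᵢ > 1, the mode has j-th component (aⱼ − 1)/(Σaᵢ − K).
Here Σaᵢ = 41 and K = 3, so p(red) = (10 − 1)/(41 − 3) = 9/38 ≈ 0.2368.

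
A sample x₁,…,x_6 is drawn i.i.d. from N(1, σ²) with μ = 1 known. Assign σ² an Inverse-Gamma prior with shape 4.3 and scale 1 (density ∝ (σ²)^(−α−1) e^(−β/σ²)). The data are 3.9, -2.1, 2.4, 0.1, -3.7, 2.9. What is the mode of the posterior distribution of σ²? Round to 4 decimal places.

Sum of squared deviations about the known mean: SS = (3.9−1)² + (-2.1−1)² + (2.4−1)² + (0.1−1)² + (-3.7−1)² + (2.9−1)² = 46.49.
The Normal likelihood contributes (σ²)^(−n/2) exp(−SS/(2σ²)), so the posterior is Inverse-Gamma(α + n/2, β + SS/2) = Inverse-Gamma(7.3, 24.245).
The mode of Inverse-Gamma(a, b) is b/(a+1) = 24.245/8.3 ≈ 2.9211.

σ̂²_MAP = 2.9211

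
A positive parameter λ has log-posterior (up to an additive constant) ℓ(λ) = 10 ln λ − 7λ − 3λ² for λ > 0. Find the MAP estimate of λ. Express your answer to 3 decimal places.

ℓ'(λ) = 10/λ − 7 − 6λ. Setting this to zero and multiplying by λ: 6λ² + 7λ − 10 = 0.
λ = (−7 + √(7² + 4·6·10)) / (2·6) = (−7 + √289) / 12 = (−7 + 17)/12 = 5/6.
ℓ''(λ) = −10/λ² − 6 < 0, confirming a maximum.

λ̂_MAP = 0.833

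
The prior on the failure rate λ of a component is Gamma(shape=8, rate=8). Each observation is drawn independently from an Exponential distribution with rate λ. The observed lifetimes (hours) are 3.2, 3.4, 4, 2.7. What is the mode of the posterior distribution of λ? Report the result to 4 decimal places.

The Exponential(rate=λ) likelihood is ∝ λ^n e^(−λΣtᵢ). Here n = 4 and Σtᵢ = 3.2 + 3.4 + 4 + 2.7 = 13.3.
Posterior ∝ λ^7e^(−8λ) · λ^4e^(−13.3λ) = λ^11e^(−21.3λ), i.e. Gamma(12, 21.3).
Mode = (a−1)/b = 11/21.3 ≈ 0.5164.

λ̂_MAP = 0.5164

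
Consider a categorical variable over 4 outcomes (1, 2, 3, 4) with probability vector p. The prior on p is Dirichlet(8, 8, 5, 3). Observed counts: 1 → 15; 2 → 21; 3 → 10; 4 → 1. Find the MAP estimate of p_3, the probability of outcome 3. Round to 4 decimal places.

The posterior is Dirichlet(αᵢ + nᵢ) = Dirichlet(23, 29, 15, 4).
For a Dirichlet(a₁,…,a_K) with all aᵢ > 1, the mode has j-th component (aⱼ − 1)/(Σaᵢ − K).
Here Σaᵢ = 71 and K = 4, so p_3 = (15 − 1)/(71 − 4) = 14/67 ≈ 0.2090.

MAP estimate: 0.2090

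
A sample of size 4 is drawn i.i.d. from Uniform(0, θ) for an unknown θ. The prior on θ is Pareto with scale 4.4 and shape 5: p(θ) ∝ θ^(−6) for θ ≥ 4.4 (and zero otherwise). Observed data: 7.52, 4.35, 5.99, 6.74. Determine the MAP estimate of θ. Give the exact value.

θ̂_MAP = 7.52

The Uniform(0, θ) likelihood is θ^(−n) for θ ≥ max(xᵢ), zero otherwise. Here max(xᵢ) = 7.52.
Posterior ∝ θ^(−6) · θ^(−4) = θ^(−10) on θ ≥ max(4.4, 7.52) = 7.52.
This density is strictly decreasing in θ, so the posterior mode lies at the lower boundary of the support.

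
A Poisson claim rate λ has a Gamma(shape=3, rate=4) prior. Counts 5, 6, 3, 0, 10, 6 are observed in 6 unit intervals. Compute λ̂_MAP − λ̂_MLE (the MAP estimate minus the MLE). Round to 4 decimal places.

Σxᵢ = 30. Posterior is Gamma(33, 10); MAP = (33−1)/10 = 32/10 ≈ 3.20000.
MLE = x̄ = 30/6 ≈ 5.00000.
Difference = 32/10 − 30/6 = -9/5 ≈ -1.8000.

MAP − MLE = -1.8000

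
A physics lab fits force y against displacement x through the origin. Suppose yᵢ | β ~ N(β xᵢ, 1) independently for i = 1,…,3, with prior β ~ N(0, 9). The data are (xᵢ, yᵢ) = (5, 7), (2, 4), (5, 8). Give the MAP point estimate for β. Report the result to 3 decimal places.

β̂_MAP = 1.534

log p(β | y) = −Σ(yᵢ − βxᵢ)²/(2·1) − β²/(2·9) + const.
Setting the derivative to zero: Σxᵢ(yᵢ − βxᵢ)/1 − β/9 = 0, so β = Σxᵢyᵢ / (Σxᵢ² + σ²/τ²).
Σxᵢyᵢ = 5·7 + 2·4 + 5·8 = 83; Σxᵢ² = 54; σ²/τ² = 1/9.
β̂_MAP = 83 / (54 + 1/9) = 83/(487/9) = 747/487 ≈ 1.534.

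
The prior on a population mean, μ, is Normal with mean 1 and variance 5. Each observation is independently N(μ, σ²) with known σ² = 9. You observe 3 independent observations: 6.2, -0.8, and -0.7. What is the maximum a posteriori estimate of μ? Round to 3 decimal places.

n = 3; x̄ = (6.2 + (-0.8) + (-0.7))/3 = 4.7/3 = 47/30 ≈ 1.5667.
For a Normal prior and Normal likelihood with known variance, the posterior is Normal; its mode equals its mean, the precision-weighted average.
Prior precision 1/σ₀² = 1/5 = 0.2; data precision n/σ² = 3/9 = 1/3.
μ̂ = (0.2·1 + (1/3)·(47/30)) / (0.2 + 1/3) = (13/18)/(8/15) = 65/48 ≈ 1.354.

μ̂_MAP = 1.354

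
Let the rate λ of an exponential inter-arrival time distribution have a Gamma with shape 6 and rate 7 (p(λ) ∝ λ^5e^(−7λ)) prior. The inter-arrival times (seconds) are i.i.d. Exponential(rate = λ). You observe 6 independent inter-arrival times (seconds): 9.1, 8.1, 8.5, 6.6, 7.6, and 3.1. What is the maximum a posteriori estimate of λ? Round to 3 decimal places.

The Exponential(rate=λ) likelihood is ∝ λ^n e^(−λΣtᵢ). Here n = 6 and Σtᵢ = 9.1 + 8.1 + 8.5 + 6.6 + 7.6 + 3.1 = 43.
Posterior ∝ λ^5e^(−7λ) · λ^6e^(−43λ) = λ^11e^(−50λ), i.e. Gamma(12, 50).
Mode = (a−1)/b = 11/50 ≈ 0.220.

λ̂_MAP = 0.220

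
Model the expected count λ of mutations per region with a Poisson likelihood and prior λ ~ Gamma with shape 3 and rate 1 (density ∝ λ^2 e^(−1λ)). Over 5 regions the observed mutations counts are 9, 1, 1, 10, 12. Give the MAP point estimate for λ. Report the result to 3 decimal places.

λ̂_MAP = 5.833

Σxᵢ = 9+1+1+10+12 = 33, with n = 5.
Posterior ∝ λ^2e^(−1λ) · λ^33e^(−5λ) = λ^35e^(−6λ), i.e. Gamma(shape=36, rate=6).
The mode of a Gamma(a, b) with a ≥ 1 (shape–rate) is (a−1)/b = 35/6 ≈ 5.833.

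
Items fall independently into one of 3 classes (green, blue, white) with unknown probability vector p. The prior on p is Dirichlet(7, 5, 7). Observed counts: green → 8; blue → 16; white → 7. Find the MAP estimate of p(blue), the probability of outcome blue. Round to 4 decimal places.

The posterior is Dirichlet(αᵢ + nᵢ) = Dirichlet(15, 21, 14).
For a Dirichlet(a₁,…,a_K) with all aᵢ > 1, the mode has j-th component (aⱼ − 1)/(Σaᵢ − K).
Here Σaᵢ = 50 and K = 3, so p(blue) = (21 − 1)/(50 − 3) = 20/47 ≈ 0.4255.

MAP estimate of p(blue) = 0.4255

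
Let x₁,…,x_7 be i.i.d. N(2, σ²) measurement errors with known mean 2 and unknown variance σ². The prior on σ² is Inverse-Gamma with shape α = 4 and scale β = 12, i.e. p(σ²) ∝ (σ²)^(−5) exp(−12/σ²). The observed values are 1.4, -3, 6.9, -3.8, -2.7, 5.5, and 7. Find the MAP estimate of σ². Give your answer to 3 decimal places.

σ̂²_MAP = 9.785

Sum of squared deviations about the known mean: SS = (1.4−2)² + (-3−2)² + (6.9−2)² + (-3.8−2)² + (-2.7−2)² + (5.5−2)² + (7−2)² = 142.35.
The Normal likelihood contributes (σ²)^(−n/2) exp(−SS/(2σ²)), so the posterior is Inverse-Gamma(α + n/2, β + SS/2) = Inverse-Gamma(7.5, 83.175).
The mode of Inverse-Gamma(a, b) is b/(a+1) = 83.175/8.5 ≈ 9.785.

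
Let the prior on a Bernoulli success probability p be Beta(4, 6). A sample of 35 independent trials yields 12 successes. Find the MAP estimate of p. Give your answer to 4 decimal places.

p̂_MAP = 0.3488

Prior: Beta(4, 6).
Data: 12 successes in 35 trials. The binomial likelihood contributes p^12(1−p)^23, so the posterior is Beta(4+12, 6+23) = Beta(16, 29).
For Beta(a, b) with a, b > 1 the mode is (a−1)/(a+b−2) = 15/43 ≈ 0.3488.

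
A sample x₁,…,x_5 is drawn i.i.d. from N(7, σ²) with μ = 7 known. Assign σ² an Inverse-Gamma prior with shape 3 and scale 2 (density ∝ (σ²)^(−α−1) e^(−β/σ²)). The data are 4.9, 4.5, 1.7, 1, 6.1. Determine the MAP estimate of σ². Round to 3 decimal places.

Sum of squared deviations about the known mean: SS = (4.9−7)² + (4.5−7)² + (1.7−7)² + (1−7)² + (6.1−7)² = 75.56.
The Normal likelihood contributes (σ²)^(−n/2) exp(−SS/(2σ²)), so the posterior is Inverse-Gamma(α + n/2, β + SS/2) = Inverse-Gamma(5.5, 39.78).
The mode of Inverse-Gamma(a, b) is b/(a+1) = 39.78/6.5 ≈ 6.120.

σ̂²_MAP = 6.120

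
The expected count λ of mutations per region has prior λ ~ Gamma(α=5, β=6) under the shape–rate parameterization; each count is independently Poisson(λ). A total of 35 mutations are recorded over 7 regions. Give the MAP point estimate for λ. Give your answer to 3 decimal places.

λ̂_MAP = 3.000

Σxᵢ = 35, n = 7.
Posterior ∝ λ^4e^(−6λ) · λ^35e^(−7λ) = λ^39e^(−13λ), i.e. Gamma(shape=40, rate=13).
The mode of a Gamma(a, b) with a ≥ 1 (shape–rate) is (a−1)/b = 39/13 ≈ 3.000.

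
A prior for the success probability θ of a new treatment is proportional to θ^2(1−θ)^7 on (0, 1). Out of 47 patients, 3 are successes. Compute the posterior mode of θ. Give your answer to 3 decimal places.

The prior density ∝ θ^2(1−θ)^7 is the kernel of Beta(3, 8).
Data: 3 successes in 47 trials. The binomial likelihood contributes θ^3(1−θ)^44, so the posterior is Beta(3+3, 8+44) = Beta(6, 52).
For Beta(a, b) with a, b > 1 the mode is (a−1)/(a+b−2) = 5/56 ≈ 0.089.

θ̂_MAP = 0.089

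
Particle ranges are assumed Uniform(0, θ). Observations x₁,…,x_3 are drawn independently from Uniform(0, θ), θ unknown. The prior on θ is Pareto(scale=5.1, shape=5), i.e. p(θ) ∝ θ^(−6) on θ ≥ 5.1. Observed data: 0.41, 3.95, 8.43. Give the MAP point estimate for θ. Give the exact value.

θ̂_MAP = 8.43

The Uniform(0, θ) likelihood is θ^(−n) for θ ≥ max(xᵢ), zero otherwise. Here max(xᵢ) = 8.43.
Posterior ∝ θ^(−6) · θ^(−3) = θ^(−9) on θ ≥ max(5.1, 8.43) = 8.43.
This density is strictly decreasing in θ, so the posterior mode lies at the lower boundary of the support.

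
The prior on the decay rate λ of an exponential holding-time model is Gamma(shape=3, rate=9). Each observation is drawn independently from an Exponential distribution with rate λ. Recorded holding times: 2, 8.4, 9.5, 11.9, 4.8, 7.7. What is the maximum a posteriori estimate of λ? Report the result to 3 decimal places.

The Exponential(rate=λ) likelihood is ∝ λ^n e^(−λΣtᵢ). Here n = 6 and Σtᵢ = 2 + 8.4 + 9.5 + 11.9 + 4.8 + 7.7 = 44.3.
Posterior ∝ λ^2e^(−9λ) · λ^6e^(−44.3λ) = λ^8e^(−53.3λ), i.e. Gamma(9, 53.3).
Mode = (a−1)/b = 8/53.3 ≈ 0.150.

λ̂_MAP = 0.150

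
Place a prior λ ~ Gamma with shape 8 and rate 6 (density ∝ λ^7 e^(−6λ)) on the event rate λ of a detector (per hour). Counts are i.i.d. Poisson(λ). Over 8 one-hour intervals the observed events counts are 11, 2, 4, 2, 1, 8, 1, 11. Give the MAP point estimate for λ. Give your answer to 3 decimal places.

λ̂_MAP = 3.357

Σxᵢ = 11+2+4+2+1+8+1+11 = 40, with n = 8.
Posterior ∝ λ^7e^(−6λ) · λ^40e^(−8λ) = λ^47e^(−14λ), i.e. Gamma(shape=48, rate=14).
The mode of a Gamma(a, b) with a ≥ 1 (shape–rate) is (a−1)/b = 47/14 ≈ 3.357.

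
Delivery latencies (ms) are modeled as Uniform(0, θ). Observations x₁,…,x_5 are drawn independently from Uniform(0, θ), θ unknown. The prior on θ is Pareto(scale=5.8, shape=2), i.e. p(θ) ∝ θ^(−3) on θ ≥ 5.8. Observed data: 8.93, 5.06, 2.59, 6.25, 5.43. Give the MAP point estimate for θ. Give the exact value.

The Uniform(0, θ) likelihood is θ^(−n) for θ ≥ max(xᵢ), zero otherwise. Here max(xᵢ) = 8.93.
Posterior ∝ θ^(−3) · θ^(−5) = θ^(−8) on θ ≥ max(5.8, 8.93) = 8.93.
This density is strictly decreasing in θ, so the posterior mode lies at the lower boundary of the support.

θ̂_MAP = 8.93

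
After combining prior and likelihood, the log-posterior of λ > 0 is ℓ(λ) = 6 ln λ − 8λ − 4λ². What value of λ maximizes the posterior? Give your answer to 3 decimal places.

λ̂_MAP = 0.500

ℓ'(λ) = 6/λ − 8 − 8λ. Setting this to zero and multiplying by λ: 8λ² + 8λ − 6 = 0.
λ = (−8 + √(8² + 4·8·6)) / (2·8) = (−8 + √256) / 16 = (−8 + 16)/16 = 1/2.
ℓ''(λ) = −6/λ² − 8 < 0, confirming a maximum.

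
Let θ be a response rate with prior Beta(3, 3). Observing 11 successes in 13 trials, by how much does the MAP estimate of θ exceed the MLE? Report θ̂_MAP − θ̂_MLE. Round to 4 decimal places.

Posterior is Beta(14, 5); MAP = (14−1)/(19−2) = 13/17 ≈ 0.76471.
MLE ignores the prior: θ̂_MLE = k/n = 11/13 ≈ 0.84615.
Difference = 13/17 − 11/13 = -18/221 ≈ -0.0814.

MAP − MLE = -0.0814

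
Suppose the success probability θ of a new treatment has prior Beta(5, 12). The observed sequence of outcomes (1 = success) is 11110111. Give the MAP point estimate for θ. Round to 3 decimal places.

θ̂_MAP = 0.478

Prior: Beta(5, 12).
Data: 7 successes in 8 trials (from the sequence). The binomial likelihood contributes θ^7(1−θ)^1, so the posterior is Beta(5+7, 12+1) = Beta(12, 13).
For Beta(a, b) with a, b > 1 the mode is (a−1)/(a+b−2) = 11/23 ≈ 0.478.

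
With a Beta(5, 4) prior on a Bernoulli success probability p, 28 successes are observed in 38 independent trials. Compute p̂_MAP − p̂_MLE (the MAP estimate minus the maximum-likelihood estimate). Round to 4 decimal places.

MAP − MLE = -0.0257

Posterior is Beta(33, 14); MAP = (33−1)/(47−2) = 32/45 ≈ 0.71111.
MLE ignores the prior: p̂_MLE = k/n = 28/38 ≈ 0.73684.
Difference = 32/45 − 28/38 = -22/855 ≈ -0.0257.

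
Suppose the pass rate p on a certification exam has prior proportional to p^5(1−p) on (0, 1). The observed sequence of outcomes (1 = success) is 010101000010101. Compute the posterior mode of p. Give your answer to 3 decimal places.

p̂_MAP = 0.524

The prior density ∝ p^5(1−p)^1 is the kernel of Beta(6, 2).
Data: 6 successes in 15 trials (from the sequence). The binomial likelihood contributes p^6(1−p)^9, so the posterior is Beta(6+6, 2+9) = Beta(12, 11).
For Beta(a, b) with a, b > 1 the mode is (a−1)/(a+b−2) = 11/21 ≈ 0.524.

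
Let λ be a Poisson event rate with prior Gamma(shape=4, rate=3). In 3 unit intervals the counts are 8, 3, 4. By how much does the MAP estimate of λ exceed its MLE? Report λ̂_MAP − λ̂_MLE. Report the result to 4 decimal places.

MAP − MLE = -2.0000

Σxᵢ = 15. Posterior is Gamma(19, 6); MAP = (19−1)/6 = 18/6 ≈ 3.00000.
MLE = x̄ = 15/3 ≈ 5.00000.
Difference = 18/6 − 15/3 = -2 ≈ -2.0000.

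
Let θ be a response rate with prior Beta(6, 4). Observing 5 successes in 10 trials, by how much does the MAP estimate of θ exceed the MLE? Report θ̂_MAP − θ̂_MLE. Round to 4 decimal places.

MAP − MLE = 0.0556

Posterior is Beta(11, 9); MAP = (11−1)/(20−2) = 10/18 ≈ 0.55556.
MLE ignores the prior: θ̂_MLE = k/n = 5/10 ≈ 0.50000.
Difference = 10/18 − 5/10 = 1/18 ≈ 0.0556.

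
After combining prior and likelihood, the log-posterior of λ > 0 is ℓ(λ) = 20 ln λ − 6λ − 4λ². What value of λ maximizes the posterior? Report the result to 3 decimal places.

λ̂_MAP = 1.250

ℓ'(λ) = 20/λ − 6 − 8λ. Setting this to zero and multiplying by λ: 8λ² + 6λ − 20 = 0.
λ = (−6 + √(6² + 4·8·20)) / (2·8) = (−6 + √676) / 16 = (−6 + 26)/16 = 5/4.
ℓ''(λ) = −20/λ² − 8 < 0, confirming a maximum.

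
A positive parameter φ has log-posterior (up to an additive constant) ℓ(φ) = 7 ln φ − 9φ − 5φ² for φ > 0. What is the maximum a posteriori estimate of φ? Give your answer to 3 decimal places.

φ̂_MAP = 0.500

ℓ'(φ) = 7/φ − 9 − 10φ. Setting this to zero and multiplying by φ: 10φ² + 9φ − 7 = 0.
φ = (−9 + √(9² + 4·10·7)) / (2·10) = (−9 + √361) / 20 = (−9 + 19)/20 = 1/2.
ℓ''(φ) = −7/φ² − 10 < 0, confirming a maximum.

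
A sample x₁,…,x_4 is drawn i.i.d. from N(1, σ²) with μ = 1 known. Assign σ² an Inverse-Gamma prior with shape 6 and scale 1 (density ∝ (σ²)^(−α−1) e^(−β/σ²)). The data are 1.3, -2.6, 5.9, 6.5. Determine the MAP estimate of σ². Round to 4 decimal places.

σ̂²_MAP = 3.8506

Sum of squared deviations about the known mean: SS = (1.3−1)² + (-2.6−1)² + (5.9−1)² + (6.5−1)² = 67.31.
The Normal likelihood contributes (σ²)^(−n/2) exp(−SS/(2σ²)), so the posterior is Inverse-Gamma(α + n/2, β + SS/2) = Inverse-Gamma(8, 34.655).
The mode of Inverse-Gamma(a, b) is b/(a+1) = 34.655/9 ≈ 3.8506.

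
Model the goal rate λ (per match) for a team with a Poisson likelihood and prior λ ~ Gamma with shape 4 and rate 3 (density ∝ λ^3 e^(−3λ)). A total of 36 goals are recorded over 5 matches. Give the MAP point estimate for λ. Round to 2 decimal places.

Σxᵢ = 36, n = 5.
Posterior ∝ λ^3e^(−3λ) · λ^36e^(−5λ) = λ^39e^(−8λ), i.e. Gamma(shape=40, rate=8).
The mode of a Gamma(a, b) with a ≥ 1 (shape–rate) is (a−1)/b = 39/8 ≈ 4.88.

λ̂_MAP = 4.88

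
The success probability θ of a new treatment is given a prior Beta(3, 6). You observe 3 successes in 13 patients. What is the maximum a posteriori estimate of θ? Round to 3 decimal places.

Prior: Beta(3, 6).
Data: 3 successes in 13 trials. The binomial likelihood contributes θ^3(1−θ)^10, so the posterior is Beta(3+3, 6+10) = Beta(6, 16).
For Beta(a, b) with a, b > 1 the mode is (a−1)/(a+b−2) = 5/20 ≈ 0.250.

θ̂_MAP = 0.250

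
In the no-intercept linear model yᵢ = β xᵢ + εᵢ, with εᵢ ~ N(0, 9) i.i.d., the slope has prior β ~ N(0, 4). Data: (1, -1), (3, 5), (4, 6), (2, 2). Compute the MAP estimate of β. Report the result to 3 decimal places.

log p(β | y) = −Σ(yᵢ − βxᵢ)²/(2·9) − β²/(2·4) + const.
Setting the derivative to zero: Σxᵢ(yᵢ − βxᵢ)/9 − β/4 = 0, so β = Σxᵢyᵢ / (Σxᵢ² + σ²/τ²).
Σxᵢyᵢ = 1·(-1) + 3·5 + 4·6 + 2·2 = 42; Σxᵢ² = 30; σ²/τ² = 2.25.
β̂_MAP = 42 / (30 + 2.25) = 42/32.25 ≈ 1.302.

β̂_MAP = 1.302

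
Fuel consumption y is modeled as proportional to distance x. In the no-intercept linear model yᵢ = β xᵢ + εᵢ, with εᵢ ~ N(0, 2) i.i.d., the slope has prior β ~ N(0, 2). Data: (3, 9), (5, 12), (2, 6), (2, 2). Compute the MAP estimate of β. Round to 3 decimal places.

log p(β | y) = −Σ(yᵢ − βxᵢ)²/(2·2) − β²/(2·2) + const.
Setting the derivative to zero: Σxᵢ(yᵢ − βxᵢ)/2 − β/2 = 0, so β = Σxᵢyᵢ / (Σxᵢ² + σ²/τ²).
Σxᵢyᵢ = 3·9 + 5·12 + 2·6 + 2·2 = 103; Σxᵢ² = 42; σ²/τ² = 1.
β̂_MAP = 103 / (42 + 1) = 103/43 ≈ 2.395.

β̂_MAP = 2.395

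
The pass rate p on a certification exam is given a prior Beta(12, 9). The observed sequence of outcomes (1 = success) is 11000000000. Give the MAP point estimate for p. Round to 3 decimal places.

p̂_MAP = 0.433

Prior: Beta(12, 9).
Data: 2 successes in 11 trials (from the sequence). The binomial likelihood contributes p^2(1−p)^9, so the posterior is Beta(12+2, 9+9) = Beta(14, 18).
For Beta(a, b) with a, b > 1 the mode is (a−1)/(a+b−2) = 13/30 ≈ 0.433.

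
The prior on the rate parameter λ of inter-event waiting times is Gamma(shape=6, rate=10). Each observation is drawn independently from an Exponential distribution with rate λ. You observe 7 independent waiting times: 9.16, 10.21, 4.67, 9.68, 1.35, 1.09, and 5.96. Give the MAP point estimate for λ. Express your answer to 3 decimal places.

λ̂_MAP = 0.230

The Exponential(rate=λ) likelihood is ∝ λ^n e^(−λΣtᵢ). Here n = 7 and Σtᵢ = 9.16 + 10.21 + 4.67 + 9.68 + 1.35 + 1.09 + 5.96 = 42.12.
Posterior ∝ λ^5e^(−10λ) · λ^7e^(−42.12λ) = λ^12e^(−52.12λ), i.e. Gamma(13, 52.12).
Mode = (a−1)/b = 12/52.12 ≈ 0.230.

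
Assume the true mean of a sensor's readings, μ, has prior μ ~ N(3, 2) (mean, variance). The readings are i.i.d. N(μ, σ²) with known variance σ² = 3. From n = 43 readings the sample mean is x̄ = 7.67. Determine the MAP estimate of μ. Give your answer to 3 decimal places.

μ̂_MAP = 7.513

n = 43, x̄ = 7.67.
For a Normal prior and Normal likelihood with known variance, the posterior is Normal; its mode equals its mean, the precision-weighted average.
Prior precision 1/σ₀² = 1/2 = 0.5; data precision n/σ² = 43/3.
μ̂ = (0.5·3 + (43/3)·7.67) / (0.5 + 43/3) = (33431/300)/(89/6) = 33431/4450 ≈ 7.513.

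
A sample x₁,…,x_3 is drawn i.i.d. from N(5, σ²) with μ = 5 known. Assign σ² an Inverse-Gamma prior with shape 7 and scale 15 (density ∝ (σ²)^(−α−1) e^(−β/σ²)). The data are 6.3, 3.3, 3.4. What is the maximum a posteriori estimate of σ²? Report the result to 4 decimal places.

Sum of squared deviations about the known mean: SS = (6.3−5)² + (3.3−5)² + (3.4−5)² = 7.14.
The Normal likelihood contributes (σ²)^(−n/2) exp(−SS/(2σ²)), so the posterior is Inverse-Gamma(α + n/2, β + SS/2) = Inverse-Gamma(8.5, 18.57).
The mode of Inverse-Gamma(a, b) is b/(a+1) = 18.57/9.5 ≈ 1.9547.

σ̂²_MAP = 1.9547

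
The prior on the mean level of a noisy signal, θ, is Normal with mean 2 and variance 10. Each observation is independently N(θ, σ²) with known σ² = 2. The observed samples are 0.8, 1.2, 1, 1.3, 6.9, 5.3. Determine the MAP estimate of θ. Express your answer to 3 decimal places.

θ̂_MAP = 2.726

n = 6; x̄ = (0.8 + 1.2 + 1 + 1.3 + 6.9 + 5.3)/6 = 16.5/6 = 2.75.
For a Normal prior and Normal likelihood with known variance, the posterior is Normal; its mode equals its mean, the precision-weighted average.
Prior precision 1/σ₀² = 1/10 = 0.1; data precision n/σ² = 6/2 = 3.
θ̂ = (0.1·2 + 3·2.75) / (0.1 + 3) = 8.45/3.1 = 169/62 ≈ 2.726.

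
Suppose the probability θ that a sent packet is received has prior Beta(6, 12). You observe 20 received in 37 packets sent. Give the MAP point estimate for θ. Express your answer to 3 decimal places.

θ̂_MAP = 0.472

Prior: Beta(6, 12).
Data: 20 successes in 37 trials. The binomial likelihood contributes θ^20(1−θ)^17, so the posterior is Beta(6+20, 12+17) = Beta(26, 29).
For Beta(a, b) with a, b > 1 the mode is (a−1)/(a+b−2) = 25/53 ≈ 0.472.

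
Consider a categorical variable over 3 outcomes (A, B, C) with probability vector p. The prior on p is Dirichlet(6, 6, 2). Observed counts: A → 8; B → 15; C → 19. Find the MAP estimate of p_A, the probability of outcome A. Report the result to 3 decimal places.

MAP estimate of p_A = 0.245

The posterior is Dirichlet(αᵢ + nᵢ) = Dirichlet(14, 21, 21).
For a Dirichlet(a₁,…,a_K) with all aᵢ > 1, the mode has j-th component (aⱼ − 1)/(Σaᵢ − K).
Here Σaᵢ = 56 and K = 3, so p_A = (14 − 1)/(56 − 3) = 13/53 ≈ 0.245.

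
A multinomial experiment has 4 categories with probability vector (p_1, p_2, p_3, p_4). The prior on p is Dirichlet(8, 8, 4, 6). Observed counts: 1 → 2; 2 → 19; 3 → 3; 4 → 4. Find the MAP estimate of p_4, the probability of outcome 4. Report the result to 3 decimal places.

MAP estimate: 0.180

The posterior is Dirichlet(αᵢ + nᵢ) = Dirichlet(10, 27, 7, 10).
For a Dirichlet(a₁,…,a_K) with all aᵢ > 1, the mode has j-th component (aⱼ − 1)/(Σaᵢ − K).
Here Σaᵢ = 54 and K = 4, so p_4 = (10 − 1)/(54 − 4) = 9/50 ≈ 0.180.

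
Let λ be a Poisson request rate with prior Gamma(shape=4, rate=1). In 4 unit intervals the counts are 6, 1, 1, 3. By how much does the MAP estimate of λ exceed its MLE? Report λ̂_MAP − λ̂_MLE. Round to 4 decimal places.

Σxᵢ = 11. Posterior is Gamma(15, 5); MAP = (15−1)/5 = 14/5 ≈ 2.80000.
MLE = x̄ = 11/4 ≈ 2.75000.
Difference = 14/5 − 11/4 = 1/20 ≈ 0.0500.

MAP − MLE = 0.0500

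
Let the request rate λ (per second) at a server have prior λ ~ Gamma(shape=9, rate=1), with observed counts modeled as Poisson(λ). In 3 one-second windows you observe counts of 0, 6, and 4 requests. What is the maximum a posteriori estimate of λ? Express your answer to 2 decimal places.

λ̂_MAP = 4.50

Σxᵢ = 0+6+4 = 10, with n = 3.
Posterior ∝ λ^8e^(−1λ) · λ^10e^(−3λ) = λ^18e^(−4λ), i.e. Gamma(shape=19, rate=4).
The mode of a Gamma(a, b) with a ≥ 1 (shape–rate) is (a−1)/b = 18/4 ≈ 4.50.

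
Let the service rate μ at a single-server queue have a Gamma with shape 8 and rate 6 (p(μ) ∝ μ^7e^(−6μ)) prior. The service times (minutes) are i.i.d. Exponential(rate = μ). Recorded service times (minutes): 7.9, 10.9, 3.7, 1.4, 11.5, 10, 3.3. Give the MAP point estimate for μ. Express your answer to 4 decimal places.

μ̂_MAP = 0.2559

The Exponential(rate=μ) likelihood is ∝ μ^n e^(−μΣtᵢ). Here n = 7 and Σtᵢ = 7.9 + 10.9 + 3.7 + 1.4 + 11.5 + 10 + 3.3 = 48.7.
Posterior ∝ μ^7e^(−6μ) · μ^7e^(−48.7μ) = μ^14e^(−54.7μ), i.e. Gamma(15, 54.7).
Mode = (a−1)/b = 14/54.7 ≈ 0.2559.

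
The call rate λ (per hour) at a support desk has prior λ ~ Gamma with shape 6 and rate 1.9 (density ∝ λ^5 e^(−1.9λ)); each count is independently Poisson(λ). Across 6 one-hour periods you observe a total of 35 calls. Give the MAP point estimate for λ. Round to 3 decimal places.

Σxᵢ = 35, n = 6.
Posterior ∝ λ^5e^(−1.9λ) · λ^35e^(−6λ) = λ^40e^(−7.9λ), i.e. Gamma(shape=41, rate=7.9).
The mode of a Gamma(a, b) with a ≥ 1 (shape–rate) is (a−1)/b = 40/7.9 ≈ 5.063.

λ̂_MAP = 5.063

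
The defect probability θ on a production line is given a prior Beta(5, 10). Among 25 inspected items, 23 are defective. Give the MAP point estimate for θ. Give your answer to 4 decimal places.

Prior: Beta(5, 10).
Data: 23 successes in 25 trials. The binomial likelihood contributes θ^23(1−θ)^2, so the posterior is Beta(5+23, 10+2) = Beta(28, 12).
For Beta(a, b) with a, b > 1 the mode is (a−1)/(a+b−2) = 27/38 ≈ 0.7105.

θ̂_MAP = 0.7105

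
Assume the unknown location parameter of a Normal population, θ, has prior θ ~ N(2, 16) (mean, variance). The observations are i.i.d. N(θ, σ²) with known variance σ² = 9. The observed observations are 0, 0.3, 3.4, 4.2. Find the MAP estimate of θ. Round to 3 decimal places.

n = 4; x̄ = (0 + 0.3 + 3.4 + 4.2)/4 = 7.9/4 = 1.975.
For a Normal prior and Normal likelihood with known variance, the posterior is Normal; its mode equals its mean, the precision-weighted average.
Prior precision 1/σ₀² = 1/16 = 0.0625; data precision n/σ² = 4/9.
θ̂ = (0.0625·2 + (4/9)·1.975) / (0.0625 + 4/9) = (361/360)/(73/144) = 722/365 ≈ 1.978.

θ̂_MAP = 1.978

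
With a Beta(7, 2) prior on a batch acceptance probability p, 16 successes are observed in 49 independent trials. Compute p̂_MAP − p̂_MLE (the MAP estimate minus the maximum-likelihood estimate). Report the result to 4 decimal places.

MAP − MLE = 0.0663

Posterior is Beta(23, 35); MAP = (23−1)/(58−2) = 22/56 ≈ 0.39286.
MLE ignores the prior: p̂_MLE = k/n = 16/49 ≈ 0.32653.
Difference = 22/56 − 16/49 = 13/196 ≈ 0.0663.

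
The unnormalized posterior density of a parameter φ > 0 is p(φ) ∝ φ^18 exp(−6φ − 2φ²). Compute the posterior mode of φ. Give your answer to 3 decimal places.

ℓ'(φ) = 18/φ − 6 − 4φ. Setting this to zero and multiplying by φ: 4φ² + 6φ − 18 = 0.
φ = (−6 + √(6² + 4·4·18)) / (2·4) = (−6 + √324) / 8 = (−6 + 18)/8 = 3/2.
ℓ''(φ) = −18/φ² − 4 < 0, confirming a maximum.

φ̂_MAP = 1.500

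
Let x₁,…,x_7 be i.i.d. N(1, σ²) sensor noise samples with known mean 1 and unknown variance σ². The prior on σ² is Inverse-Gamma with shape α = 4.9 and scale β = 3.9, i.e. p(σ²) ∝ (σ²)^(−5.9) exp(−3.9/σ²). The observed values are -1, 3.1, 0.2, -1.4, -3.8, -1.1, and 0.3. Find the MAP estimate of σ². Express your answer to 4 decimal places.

Sum of squared deviations about the known mean: SS = (-1−1)² + (3.1−1)² + (0.2−1)² + (-1.4−1)² + (-3.8−1)² + (-1.1−1)² + (0.3−1)² = 42.75.
The Normal likelihood contributes (σ²)^(−n/2) exp(−SS/(2σ²)), so the posterior is Inverse-Gamma(α + n/2, β + SS/2) = Inverse-Gamma(8.4, 25.275).
The mode of Inverse-Gamma(a, b) is b/(a+1) = 25.275/9.4 ≈ 2.6888.

σ̂²_MAP = 2.6888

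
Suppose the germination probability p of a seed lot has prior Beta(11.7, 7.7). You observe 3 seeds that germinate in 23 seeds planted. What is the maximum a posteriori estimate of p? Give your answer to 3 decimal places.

Prior: Beta(11.7, 7.7).
Data: 3 successes in 23 trials. The binomial likelihood contributes p^3(1−p)^20, so the posterior is Beta(11.7+3, 7.7+20) = Beta(14.7, 27.7).
For Beta(a, b) with a, b > 1 the mode is (a−1)/(a+b−2) = 13.7/40.4 ≈ 0.339.

p̂_MAP = 0.339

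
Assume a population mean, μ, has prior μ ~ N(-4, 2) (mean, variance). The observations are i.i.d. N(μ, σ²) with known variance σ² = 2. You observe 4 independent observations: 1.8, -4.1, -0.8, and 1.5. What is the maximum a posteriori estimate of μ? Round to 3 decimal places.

μ̂_MAP = -1.120

n = 4; x̄ = (1.8 + (-4.1) + (-0.8) + 1.5)/4 = -1.6/4 = -0.4.
For a Normal prior and Normal likelihood with known variance, the posterior is Normal; its mode equals its mean, the precision-weighted average.
Prior precision 1/σ₀² = 1/2 = 0.5; data precision n/σ² = 4/2 = 2.
μ̂ = (0.5·(-4) + 2·(-0.4)) / (0.5 + 2) = (-2.8)/2.5 = -1.120.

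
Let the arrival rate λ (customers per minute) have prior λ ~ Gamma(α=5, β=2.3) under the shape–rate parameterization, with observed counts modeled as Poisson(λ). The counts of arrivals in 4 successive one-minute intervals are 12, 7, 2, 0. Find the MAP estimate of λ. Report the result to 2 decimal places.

λ̂_MAP = 3.97

Σxᵢ = 12+7+2+0 = 21, with n = 4.
Posterior ∝ λ^4e^(−2.3λ) · λ^21e^(−4λ) = λ^25e^(−6.3λ), i.e. Gamma(shape=26, rate=6.3).
The mode of a Gamma(a, b) with a ≥ 1 (shape–rate) is (a−1)/b = 25/6.3 ≈ 3.97.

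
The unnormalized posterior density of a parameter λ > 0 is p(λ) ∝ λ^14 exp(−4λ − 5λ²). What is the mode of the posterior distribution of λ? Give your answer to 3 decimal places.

λ̂_MAP = 1.000

ℓ'(λ) = 14/λ − 4 − 10λ. Setting this to zero and multiplying by λ: 10λ² + 4λ − 14 = 0.
λ = (−4 + √(4² + 4·10·14)) / (2·10) = (−4 + √576) / 20 = (−4 + 24)/20 = 1.
ℓ''(λ) = −14/λ² − 10 < 0, confirming a maximum.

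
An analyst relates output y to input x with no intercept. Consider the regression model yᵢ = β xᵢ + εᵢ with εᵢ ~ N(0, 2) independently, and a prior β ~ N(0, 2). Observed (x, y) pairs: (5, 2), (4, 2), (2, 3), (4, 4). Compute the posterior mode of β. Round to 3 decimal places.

log p(β | y) = −Σ(yᵢ − βxᵢ)²/(2·2) − β²/(2·2) + const.
Setting the derivative to zero: Σxᵢ(yᵢ − βxᵢ)/2 − β/2 = 0, so β = Σxᵢyᵢ / (Σxᵢ² + σ²/τ²).
Σxᵢyᵢ = 5·2 + 4·2 + 2·3 + 4·4 = 40; Σxᵢ² = 61; σ²/τ² = 1.
β̂_MAP = 40 / (61 + 1) = 40/62 ≈ 0.645.

β̂_MAP = 0.645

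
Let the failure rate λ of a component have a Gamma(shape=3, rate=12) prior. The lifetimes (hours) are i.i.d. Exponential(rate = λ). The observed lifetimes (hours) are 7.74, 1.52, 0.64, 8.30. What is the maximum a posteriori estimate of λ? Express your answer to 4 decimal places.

λ̂_MAP = 0.1987

The Exponential(rate=λ) likelihood is ∝ λ^n e^(−λΣtᵢ). Here n = 4 and Σtᵢ = 7.74 + 1.52 + 0.64 + 8.30 = 18.20.
Posterior ∝ λ^2e^(−12λ) · λ^4e^(−18.20λ) = λ^6e^(−30.20λ), i.e. Gamma(7, 30.20).
Mode = (a−1)/b = 6/30.20 ≈ 0.1987.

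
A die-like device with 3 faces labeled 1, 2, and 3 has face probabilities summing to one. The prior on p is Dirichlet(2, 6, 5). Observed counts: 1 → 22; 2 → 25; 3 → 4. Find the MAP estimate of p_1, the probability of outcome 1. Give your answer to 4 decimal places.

MAP estimate: 0.3770

The posterior is Dirichlet(αᵢ + nᵢ) = Dirichlet(24, 31, 9).
For a Dirichlet(a₁,…,a_K) with all aᵢ > 1, the mode has j-th component (aⱼ − 1)/(Σaᵢ − K).
Here Σaᵢ = 64 and K = 3, so p_1 = (24 − 1)/(64 − 3) = 23/61 ≈ 0.3770.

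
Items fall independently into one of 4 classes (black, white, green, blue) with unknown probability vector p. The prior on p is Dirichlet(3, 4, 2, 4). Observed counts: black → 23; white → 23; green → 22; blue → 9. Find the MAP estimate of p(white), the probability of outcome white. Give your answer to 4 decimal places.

The posterior is Dirichlet(αᵢ + nᵢ) = Dirichlet(26, 27, 24, 13).
For a Dirichlet(a₁,…,a_K) with all aᵢ > 1, the mode has j-th component (aⱼ − 1)/(Σaᵢ − K).
Here Σaᵢ = 90 and K = 4, so p(white) = (27 − 1)/(90 − 4) = 26/86 ≈ 0.3023.

MAP estimate of p(white) = 0.3023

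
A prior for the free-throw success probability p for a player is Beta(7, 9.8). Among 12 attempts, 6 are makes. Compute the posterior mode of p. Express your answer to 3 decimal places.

Prior: Beta(7, 9.8).
Data: 6 successes in 12 trials. The binomial likelihood contributes p^6(1−p)^6, so the posterior is Beta(7+6, 9.8+6) = Beta(13, 15.8).
For Beta(a, b) with a, b > 1 the mode is (a−1)/(a+b−2) = 12/26.8 ≈ 0.448.

p̂_MAP = 0.448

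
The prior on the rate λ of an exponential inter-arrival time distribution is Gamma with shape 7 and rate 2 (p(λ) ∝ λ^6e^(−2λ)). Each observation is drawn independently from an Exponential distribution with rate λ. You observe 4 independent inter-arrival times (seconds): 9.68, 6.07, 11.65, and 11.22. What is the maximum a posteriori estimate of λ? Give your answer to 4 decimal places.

The Exponential(rate=λ) likelihood is ∝ λ^n e^(−λΣtᵢ). Here n = 4 and Σtᵢ = 9.68 + 6.07 + 11.65 + 11.22 = 38.62.
Posterior ∝ λ^6e^(−2λ) · λ^4e^(−38.62λ) = λ^10e^(−40.62λ), i.e. Gamma(11, 40.62).
Mode = (a−1)/b = 10/40.62 ≈ 0.2462.

λ̂_MAP = 0.2462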